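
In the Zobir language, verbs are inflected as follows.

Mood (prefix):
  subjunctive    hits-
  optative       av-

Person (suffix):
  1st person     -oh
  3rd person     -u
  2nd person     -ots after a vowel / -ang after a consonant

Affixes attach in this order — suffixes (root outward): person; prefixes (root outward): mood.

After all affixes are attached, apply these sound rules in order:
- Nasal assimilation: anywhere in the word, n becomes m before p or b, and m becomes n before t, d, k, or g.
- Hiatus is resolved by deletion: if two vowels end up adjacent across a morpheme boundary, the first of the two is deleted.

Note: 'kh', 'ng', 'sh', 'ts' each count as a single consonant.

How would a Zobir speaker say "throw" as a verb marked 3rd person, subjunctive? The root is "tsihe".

Attach person 3rd person -u → tsiheu.
Attach mood subjunctive hits- → hitstsiheu.
Nasal assimilation: no change.
Apply vowel deletion: hitstsiheu → hitstsihu.

hitstsihu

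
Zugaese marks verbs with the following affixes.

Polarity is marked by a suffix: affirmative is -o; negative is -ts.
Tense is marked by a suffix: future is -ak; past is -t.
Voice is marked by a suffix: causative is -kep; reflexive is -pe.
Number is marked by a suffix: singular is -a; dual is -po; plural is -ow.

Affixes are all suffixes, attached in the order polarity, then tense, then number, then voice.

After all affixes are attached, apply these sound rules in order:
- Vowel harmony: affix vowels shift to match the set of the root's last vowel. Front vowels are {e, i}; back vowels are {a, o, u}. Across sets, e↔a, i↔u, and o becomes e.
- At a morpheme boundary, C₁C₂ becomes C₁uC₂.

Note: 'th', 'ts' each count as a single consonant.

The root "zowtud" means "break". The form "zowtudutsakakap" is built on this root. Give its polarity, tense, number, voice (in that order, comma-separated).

Segment: zowtud-ts-ak-a-kep.
polarity: -ts → negative.
tense: -ak → future.
number: -a → singular.
voice: -kep → causative.

negative, future, singular, causative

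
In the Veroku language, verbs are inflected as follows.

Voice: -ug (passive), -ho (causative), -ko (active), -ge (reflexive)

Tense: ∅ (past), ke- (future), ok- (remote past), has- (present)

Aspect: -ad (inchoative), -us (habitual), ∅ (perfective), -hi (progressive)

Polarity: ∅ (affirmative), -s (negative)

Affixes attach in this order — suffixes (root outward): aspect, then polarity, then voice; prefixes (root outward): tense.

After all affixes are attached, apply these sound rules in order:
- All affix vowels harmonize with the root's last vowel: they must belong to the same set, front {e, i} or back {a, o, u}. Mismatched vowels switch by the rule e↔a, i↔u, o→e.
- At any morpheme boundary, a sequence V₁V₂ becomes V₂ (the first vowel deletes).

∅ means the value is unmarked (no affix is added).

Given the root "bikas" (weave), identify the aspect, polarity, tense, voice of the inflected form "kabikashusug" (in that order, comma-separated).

Segment: ke-bikas-hi-s-ug.
aspect: -hi → progressive.
polarity: -s → negative.
tense: ke- → future.
voice: -ug → passive.

progressive, negative, future, passive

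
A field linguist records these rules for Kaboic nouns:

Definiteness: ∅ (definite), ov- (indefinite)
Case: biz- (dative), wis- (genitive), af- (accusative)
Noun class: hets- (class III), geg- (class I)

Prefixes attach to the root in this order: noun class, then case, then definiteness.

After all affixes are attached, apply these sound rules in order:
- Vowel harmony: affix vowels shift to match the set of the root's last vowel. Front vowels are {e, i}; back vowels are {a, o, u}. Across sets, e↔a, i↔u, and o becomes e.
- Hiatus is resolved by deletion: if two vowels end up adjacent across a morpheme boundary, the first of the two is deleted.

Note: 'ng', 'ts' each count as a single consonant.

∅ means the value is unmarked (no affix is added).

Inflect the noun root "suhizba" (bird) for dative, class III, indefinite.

ovbuzhatssuhizba

Attach noun class class III hets- → hetssuhizba.
Attach case dative biz- → bizhetssuhizba.
Attach definiteness indefinite ov- → ovbizhetssuhizba.
Apply vowel harmony: ovbizhetssuhizba → ovbuzhatssuhizba.
Vowel deletion: no change.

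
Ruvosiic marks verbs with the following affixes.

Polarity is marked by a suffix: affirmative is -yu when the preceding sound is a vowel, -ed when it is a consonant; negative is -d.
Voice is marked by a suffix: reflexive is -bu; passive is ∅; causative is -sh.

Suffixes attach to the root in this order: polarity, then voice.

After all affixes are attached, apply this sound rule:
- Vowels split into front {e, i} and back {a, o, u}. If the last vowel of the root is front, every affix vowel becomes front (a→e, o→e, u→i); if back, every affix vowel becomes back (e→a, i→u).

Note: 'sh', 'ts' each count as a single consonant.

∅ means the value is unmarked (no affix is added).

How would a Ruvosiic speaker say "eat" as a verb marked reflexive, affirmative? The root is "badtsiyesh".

Attach polarity affirmative -ed (after consonant 'sh') → badtsiyeshed.
Attach voice reflexive -bu → badtsiyeshedbu.
Apply vowel harmony: badtsiyeshedbu → badtsiyeshedbi.

badtsiyeshedbi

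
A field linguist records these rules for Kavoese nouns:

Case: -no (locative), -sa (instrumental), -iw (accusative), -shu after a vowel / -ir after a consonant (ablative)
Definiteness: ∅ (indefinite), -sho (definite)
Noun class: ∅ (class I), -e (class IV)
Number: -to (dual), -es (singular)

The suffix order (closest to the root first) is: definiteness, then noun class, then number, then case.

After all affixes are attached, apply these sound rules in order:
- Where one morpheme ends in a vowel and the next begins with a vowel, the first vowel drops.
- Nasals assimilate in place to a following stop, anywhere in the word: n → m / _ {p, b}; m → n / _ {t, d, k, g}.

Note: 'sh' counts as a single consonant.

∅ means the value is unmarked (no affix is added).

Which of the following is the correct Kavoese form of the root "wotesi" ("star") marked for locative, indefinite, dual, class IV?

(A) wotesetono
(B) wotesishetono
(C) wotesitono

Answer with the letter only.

definiteness = indefinite: zero marking, form stays wotesi.
Attach noun class class IV -e → wotesie.
Attach number dual -to → wotesieto.
Attach case locative -no → wotesietono.
Apply vowel deletion: wotesietono → wotesetono.
Nasal assimilation: no change.
So the correct form is wotesetono, option (A).
(B) wotesishetono is wrong: it uses definite instead of indefinite for definiteness.
(C) wotesitono is wrong: it uses class I instead of class IV for noun class.

A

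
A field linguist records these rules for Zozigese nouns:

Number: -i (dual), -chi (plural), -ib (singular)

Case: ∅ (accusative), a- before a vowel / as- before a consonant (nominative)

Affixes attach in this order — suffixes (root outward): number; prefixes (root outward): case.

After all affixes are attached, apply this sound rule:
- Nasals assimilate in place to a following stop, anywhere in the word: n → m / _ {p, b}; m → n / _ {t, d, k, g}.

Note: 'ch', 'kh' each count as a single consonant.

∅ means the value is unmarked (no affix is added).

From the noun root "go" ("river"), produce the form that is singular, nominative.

asgoib

Attach case nominative as- (before consonant 'g') → asgo.
Attach number singular -ib → asgoib.
Nasal assimilation: no change.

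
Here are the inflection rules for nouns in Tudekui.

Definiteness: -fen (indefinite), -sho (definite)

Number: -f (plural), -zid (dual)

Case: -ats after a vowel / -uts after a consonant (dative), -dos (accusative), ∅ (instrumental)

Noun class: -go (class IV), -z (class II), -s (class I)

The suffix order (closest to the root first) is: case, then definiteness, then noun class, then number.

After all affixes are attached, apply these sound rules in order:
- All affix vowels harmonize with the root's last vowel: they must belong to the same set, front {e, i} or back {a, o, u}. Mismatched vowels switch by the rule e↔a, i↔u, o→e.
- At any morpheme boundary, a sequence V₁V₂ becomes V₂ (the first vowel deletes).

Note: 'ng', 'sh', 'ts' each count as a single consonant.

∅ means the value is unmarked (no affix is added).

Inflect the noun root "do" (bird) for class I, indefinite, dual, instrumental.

dofanszud

case = instrumental: zero marking, form stays do.
Attach definiteness indefinite -fen → dofen.
Attach noun class class I -s → dofens.
Attach number dual -zid → dofenszid.
Apply vowel harmony: dofenszid → dofanszud.
Vowel deletion: no change.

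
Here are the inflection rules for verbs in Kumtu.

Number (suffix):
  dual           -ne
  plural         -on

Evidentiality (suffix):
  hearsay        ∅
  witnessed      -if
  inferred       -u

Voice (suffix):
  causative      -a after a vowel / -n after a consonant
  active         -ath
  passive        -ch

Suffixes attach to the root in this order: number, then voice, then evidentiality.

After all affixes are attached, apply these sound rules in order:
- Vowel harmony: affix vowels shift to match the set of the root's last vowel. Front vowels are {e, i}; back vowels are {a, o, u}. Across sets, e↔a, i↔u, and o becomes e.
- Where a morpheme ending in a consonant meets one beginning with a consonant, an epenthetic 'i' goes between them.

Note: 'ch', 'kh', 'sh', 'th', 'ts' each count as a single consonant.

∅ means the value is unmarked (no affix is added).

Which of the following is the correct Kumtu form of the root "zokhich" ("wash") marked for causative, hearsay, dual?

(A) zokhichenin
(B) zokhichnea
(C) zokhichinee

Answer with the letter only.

Attach number dual -ne → zokhichne.
Attach voice causative -a (after vowel 'e') → zokhichnea.
evidentiality = hearsay: zero marking, form stays zokhichnea.
Apply vowel harmony: zokhichnea → zokhichnee.
Apply epenthesis: zokhichnee → zokhichinee.
So the correct form is zokhichinee, option (C).
(A) zokhichenin is wrong: it uses plural instead of dual for number.
(B) zokhichnea is wrong: it fails to apply the sound rule(s).

C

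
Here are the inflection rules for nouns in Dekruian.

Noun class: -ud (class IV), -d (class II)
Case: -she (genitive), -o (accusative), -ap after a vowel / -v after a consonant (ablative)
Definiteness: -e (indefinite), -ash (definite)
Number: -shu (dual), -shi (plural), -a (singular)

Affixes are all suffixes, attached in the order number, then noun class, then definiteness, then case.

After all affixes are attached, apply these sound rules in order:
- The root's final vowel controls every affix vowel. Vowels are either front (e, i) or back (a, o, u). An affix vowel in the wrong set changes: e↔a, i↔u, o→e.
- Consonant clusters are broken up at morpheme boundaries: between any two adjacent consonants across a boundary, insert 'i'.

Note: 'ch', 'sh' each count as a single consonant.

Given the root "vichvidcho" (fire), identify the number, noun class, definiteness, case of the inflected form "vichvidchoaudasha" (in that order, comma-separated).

singular, class IV, indefinite, genitive

Segment: vichvidcho-a-ud-e-she.
number: -a → singular.
noun class: -ud → class IV.
definiteness: -e → indefinite.
case: -she → genitive.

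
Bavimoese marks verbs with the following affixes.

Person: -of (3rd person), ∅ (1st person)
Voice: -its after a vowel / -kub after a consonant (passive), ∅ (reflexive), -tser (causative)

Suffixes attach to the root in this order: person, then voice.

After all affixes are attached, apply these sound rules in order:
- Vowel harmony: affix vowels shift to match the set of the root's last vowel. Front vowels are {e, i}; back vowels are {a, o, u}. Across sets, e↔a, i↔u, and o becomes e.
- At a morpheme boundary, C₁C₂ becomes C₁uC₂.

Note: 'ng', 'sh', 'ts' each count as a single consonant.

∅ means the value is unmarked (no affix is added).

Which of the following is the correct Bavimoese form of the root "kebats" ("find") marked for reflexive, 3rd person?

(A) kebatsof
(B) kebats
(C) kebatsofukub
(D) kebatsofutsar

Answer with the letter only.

A

Attach person 3rd person -of → kebatsof.
voice = reflexive: zero marking, form stays kebatsof.
Vowel harmony: no change.
Epenthesis: no change.
So the correct form is kebatsof, option (A).
(B) kebats is wrong: it uses 1st person instead of 3rd person for person.
(D) kebatsofutsar is wrong: it uses causative instead of reflexive for voice.
(C) kebatsofukub is wrong: it uses passive instead of reflexive for voice.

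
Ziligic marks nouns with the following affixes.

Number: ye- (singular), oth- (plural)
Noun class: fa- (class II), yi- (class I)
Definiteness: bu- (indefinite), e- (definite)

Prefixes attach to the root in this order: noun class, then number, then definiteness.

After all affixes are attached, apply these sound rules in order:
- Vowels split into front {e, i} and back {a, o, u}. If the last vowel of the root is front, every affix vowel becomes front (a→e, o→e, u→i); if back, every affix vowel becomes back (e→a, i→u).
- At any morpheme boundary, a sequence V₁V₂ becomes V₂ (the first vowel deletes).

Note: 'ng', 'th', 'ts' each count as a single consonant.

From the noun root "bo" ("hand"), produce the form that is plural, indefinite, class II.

Attach noun class class II fa- → fabo.
Attach number plural oth- → othfabo.
Attach definiteness indefinite bu- → buothfabo.
Vowel harmony: no change.
Apply vowel deletion: buothfabo → bothfabo.

bothfabo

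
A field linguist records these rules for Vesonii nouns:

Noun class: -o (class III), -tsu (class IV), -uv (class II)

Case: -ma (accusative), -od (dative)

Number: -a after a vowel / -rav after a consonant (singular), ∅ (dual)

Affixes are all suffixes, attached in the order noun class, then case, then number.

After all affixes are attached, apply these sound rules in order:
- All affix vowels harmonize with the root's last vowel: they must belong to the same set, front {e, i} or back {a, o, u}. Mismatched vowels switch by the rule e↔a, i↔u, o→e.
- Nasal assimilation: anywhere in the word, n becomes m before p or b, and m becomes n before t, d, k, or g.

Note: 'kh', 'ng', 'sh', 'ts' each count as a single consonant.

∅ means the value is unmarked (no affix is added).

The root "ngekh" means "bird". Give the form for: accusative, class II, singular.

ngekhivmee

Attach noun class class II -uv → ngekhuv.
Attach case accusative -ma → ngekhuvma.
Attach number singular -a (after vowel 'a') → ngekhuvmaa.
Apply vowel harmony: ngekhuvmaa → ngekhivmee.
Nasal assimilation: no change.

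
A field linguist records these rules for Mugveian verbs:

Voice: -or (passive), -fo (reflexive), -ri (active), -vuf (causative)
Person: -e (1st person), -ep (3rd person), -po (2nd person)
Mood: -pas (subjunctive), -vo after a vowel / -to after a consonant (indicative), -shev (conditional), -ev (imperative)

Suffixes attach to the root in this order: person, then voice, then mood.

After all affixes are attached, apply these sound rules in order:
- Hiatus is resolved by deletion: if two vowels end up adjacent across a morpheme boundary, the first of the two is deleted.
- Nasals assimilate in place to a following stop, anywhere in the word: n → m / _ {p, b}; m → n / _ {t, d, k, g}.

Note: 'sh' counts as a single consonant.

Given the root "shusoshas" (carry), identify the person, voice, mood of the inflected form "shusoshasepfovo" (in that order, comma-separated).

3rd person, reflexive, indicative

Segment: shusoshas-ep-fo-vo.
person: -ep → 3rd person.
voice: -fo → reflexive.
mood: -vo/to → indicative.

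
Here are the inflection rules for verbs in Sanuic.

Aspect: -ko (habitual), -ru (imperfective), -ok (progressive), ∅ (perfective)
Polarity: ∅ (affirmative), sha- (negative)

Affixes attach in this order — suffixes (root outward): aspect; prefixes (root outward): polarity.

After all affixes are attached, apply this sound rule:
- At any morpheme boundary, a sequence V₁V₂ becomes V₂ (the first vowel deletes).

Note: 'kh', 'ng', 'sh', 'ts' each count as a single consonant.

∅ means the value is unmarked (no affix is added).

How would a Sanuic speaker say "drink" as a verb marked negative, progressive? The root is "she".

shashok

Attach polarity negative sha- → shashe.
Attach aspect progressive -ok → shasheok.
Apply vowel deletion: shasheok → shashok.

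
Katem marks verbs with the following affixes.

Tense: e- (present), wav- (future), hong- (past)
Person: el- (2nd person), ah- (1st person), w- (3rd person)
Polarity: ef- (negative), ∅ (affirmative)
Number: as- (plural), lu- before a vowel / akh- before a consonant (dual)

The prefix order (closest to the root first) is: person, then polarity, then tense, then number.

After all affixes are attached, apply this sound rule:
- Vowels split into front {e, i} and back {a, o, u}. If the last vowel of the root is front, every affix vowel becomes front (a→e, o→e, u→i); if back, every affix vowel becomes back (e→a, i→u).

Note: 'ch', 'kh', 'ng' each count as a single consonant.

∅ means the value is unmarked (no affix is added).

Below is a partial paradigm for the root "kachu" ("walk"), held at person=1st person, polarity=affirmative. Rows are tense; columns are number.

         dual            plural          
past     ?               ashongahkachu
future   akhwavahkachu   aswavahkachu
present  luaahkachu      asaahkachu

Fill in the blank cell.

akhhongahkachu

Attach person 1st person ah- → ahkachu.
polarity = affirmative: zero marking, form stays ahkachu.
Attach tense past hong- → hongahkachu.
Attach number dual akh- (before consonant 'h') → akhhongahkachu.
Vowel harmony: no change.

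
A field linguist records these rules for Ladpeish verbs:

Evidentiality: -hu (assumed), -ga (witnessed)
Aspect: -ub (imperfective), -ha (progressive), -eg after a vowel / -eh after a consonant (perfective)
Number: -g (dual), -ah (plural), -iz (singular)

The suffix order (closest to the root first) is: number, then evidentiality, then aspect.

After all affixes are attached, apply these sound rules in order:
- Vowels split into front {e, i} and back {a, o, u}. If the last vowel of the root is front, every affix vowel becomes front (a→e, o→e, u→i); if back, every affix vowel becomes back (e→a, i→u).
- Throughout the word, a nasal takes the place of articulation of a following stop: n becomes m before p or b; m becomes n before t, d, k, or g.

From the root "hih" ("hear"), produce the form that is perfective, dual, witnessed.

hihggeeg

Attach number dual -g → hihg.
Attach evidentiality witnessed -ga → hihgga.
Attach aspect perfective -eg (after vowel 'a') → hihggaeg.
Apply vowel harmony: hihggaeg → hihggeeg.
Nasal assimilation: no change.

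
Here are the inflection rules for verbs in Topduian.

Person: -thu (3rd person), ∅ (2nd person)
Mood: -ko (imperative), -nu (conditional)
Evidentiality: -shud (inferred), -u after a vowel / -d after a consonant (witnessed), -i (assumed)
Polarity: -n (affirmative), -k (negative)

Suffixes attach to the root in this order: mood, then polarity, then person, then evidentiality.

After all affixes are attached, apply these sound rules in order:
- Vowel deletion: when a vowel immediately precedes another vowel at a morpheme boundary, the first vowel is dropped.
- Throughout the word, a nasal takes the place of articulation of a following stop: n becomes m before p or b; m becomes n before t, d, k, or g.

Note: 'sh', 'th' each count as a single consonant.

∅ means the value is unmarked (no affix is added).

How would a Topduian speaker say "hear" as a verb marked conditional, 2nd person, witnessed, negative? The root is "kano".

kanonukd

Attach mood conditional -nu → kanonu.
Attach polarity negative -k → kanonuk.
person = 2nd person: zero marking, form stays kanonuk.
Attach evidentiality witnessed -d (after consonant 'k') → kanonukd.
Vowel deletion: no change.
Nasal assimilation: no change.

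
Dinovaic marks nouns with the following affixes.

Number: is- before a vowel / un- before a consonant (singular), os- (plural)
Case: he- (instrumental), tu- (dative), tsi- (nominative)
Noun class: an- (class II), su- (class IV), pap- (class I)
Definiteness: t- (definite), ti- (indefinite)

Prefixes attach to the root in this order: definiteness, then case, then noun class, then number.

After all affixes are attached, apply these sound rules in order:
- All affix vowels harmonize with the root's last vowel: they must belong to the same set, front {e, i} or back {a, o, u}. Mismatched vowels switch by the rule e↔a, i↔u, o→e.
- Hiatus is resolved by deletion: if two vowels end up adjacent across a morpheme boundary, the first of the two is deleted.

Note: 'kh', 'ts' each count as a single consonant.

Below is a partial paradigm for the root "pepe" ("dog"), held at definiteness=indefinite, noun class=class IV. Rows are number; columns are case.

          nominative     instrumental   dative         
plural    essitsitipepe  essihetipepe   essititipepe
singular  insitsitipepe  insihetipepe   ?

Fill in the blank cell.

Attach definiteness indefinite ti- → tipepe.
Attach case dative tu- → tutipepe.
Attach noun class class IV su- → sututipepe.
Attach number singular un- (before consonant 's') → unsututipepe.
Apply vowel harmony: unsututipepe → insititipepe.
Vowel deletion: no change.

insititipepe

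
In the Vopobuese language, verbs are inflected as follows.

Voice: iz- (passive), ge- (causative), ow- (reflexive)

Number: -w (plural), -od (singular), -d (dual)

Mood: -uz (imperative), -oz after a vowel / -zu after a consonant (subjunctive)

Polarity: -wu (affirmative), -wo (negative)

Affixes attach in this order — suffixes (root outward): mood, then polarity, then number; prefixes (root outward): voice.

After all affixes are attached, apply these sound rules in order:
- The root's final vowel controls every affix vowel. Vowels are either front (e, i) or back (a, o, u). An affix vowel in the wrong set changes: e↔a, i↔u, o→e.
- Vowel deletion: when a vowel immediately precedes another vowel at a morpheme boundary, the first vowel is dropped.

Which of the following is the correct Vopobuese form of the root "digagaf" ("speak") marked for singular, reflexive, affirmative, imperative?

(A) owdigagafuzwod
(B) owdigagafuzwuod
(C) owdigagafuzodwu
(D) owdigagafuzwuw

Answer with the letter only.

Attach mood imperative -uz → digagafuz.
Attach polarity affirmative -wu → digagafuzwu.
Attach number singular -od → digagafuzwuod.
Attach voice reflexive ow- → owdigagafuzwuod.
Vowel harmony: no change.
Apply vowel deletion: owdigagafuzwuod → owdigagafuzwod.
So the correct form is owdigagafuzwod, option (A).
(B) owdigagafuzwuod is wrong: it fails to apply the sound rule(s).
(C) owdigagafuzodwu is wrong: it has the affixes in the wrong order.
(D) owdigagafuzwuw is wrong: it uses plural instead of singular for number.

A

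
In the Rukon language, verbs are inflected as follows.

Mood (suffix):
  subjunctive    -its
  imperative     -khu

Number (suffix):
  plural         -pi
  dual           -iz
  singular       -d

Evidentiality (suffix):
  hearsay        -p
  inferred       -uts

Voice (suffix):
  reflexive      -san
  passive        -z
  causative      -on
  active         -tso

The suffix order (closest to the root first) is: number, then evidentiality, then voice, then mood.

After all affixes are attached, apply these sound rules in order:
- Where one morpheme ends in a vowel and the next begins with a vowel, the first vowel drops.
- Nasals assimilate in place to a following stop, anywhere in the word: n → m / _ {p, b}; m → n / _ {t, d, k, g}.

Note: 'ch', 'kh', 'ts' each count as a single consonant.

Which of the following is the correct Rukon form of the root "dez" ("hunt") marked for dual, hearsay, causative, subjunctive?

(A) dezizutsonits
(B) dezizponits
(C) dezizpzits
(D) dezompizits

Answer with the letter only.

Attach number dual -iz → deziz.
Attach evidentiality hearsay -p → dezizp.
Attach voice causative -on → dezizpon.
Attach mood subjunctive -its → dezizponits.
Vowel deletion: no change.
Nasal assimilation: no change.
So the correct form is dezizponits, option (B).
(A) dezizutsonits is wrong: it uses inferred instead of hearsay for evidentiality.
(D) dezompizits is wrong: it has the affixes in the wrong order.
(C) dezizpzits is wrong: it uses passive instead of causative for voice.

B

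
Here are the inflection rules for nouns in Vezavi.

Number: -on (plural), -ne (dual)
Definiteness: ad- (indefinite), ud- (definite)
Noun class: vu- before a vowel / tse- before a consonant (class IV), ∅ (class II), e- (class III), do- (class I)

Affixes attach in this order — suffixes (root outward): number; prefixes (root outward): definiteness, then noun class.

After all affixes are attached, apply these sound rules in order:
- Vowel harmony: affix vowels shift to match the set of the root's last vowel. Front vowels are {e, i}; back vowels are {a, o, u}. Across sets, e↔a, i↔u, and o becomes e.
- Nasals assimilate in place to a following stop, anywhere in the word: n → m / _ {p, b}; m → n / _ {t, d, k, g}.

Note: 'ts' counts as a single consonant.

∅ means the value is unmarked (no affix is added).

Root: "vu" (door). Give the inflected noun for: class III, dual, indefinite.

aadvuna

Attach number dual -ne → vune.
Attach definiteness indefinite ad- → advune.
Attach noun class class III e- → eadvune.
Apply vowel harmony: eadvune → aadvuna.
Nasal assimilation: no change.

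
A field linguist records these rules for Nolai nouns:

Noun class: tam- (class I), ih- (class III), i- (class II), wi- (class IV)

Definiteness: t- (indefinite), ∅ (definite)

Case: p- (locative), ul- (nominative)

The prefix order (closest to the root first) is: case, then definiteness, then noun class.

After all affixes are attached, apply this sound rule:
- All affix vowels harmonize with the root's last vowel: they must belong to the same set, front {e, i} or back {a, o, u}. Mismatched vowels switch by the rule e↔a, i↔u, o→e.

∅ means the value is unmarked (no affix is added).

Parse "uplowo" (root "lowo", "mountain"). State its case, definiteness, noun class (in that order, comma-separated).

Segment: i-p-lowo.
case: p- → locative.
definiteness: ∅ → definite.
noun class: i- → class II.

locative, definite, class II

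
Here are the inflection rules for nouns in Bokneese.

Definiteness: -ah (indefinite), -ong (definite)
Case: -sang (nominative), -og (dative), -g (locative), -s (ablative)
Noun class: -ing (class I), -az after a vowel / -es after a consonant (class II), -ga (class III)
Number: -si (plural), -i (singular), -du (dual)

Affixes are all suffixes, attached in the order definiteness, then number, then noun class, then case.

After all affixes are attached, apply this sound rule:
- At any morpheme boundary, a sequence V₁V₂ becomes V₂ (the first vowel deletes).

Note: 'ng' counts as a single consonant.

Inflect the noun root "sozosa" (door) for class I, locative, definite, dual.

sozosongdingg

Attach definiteness definite -ong → sozosaong.
Attach number dual -du → sozosaongdu.
Attach noun class class I -ing → sozosaongduing.
Attach case locative -g → sozosaongduingg.
Apply vowel deletion: sozosaongduingg → sozosongdingg.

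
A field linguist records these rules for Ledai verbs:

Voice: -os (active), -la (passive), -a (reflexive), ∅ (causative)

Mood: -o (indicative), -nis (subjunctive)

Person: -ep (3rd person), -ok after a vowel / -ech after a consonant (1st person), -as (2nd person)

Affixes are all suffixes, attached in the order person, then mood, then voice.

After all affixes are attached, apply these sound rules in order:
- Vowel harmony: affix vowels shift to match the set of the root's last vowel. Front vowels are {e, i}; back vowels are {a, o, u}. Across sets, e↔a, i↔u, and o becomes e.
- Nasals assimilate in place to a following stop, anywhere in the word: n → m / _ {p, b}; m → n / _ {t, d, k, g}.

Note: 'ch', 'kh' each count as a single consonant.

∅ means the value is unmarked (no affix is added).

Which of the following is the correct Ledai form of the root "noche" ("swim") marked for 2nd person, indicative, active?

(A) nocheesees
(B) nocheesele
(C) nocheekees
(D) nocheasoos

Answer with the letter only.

A

Attach person 2nd person -as → nocheas.
Attach mood indicative -o → nocheaso.
Attach voice active -os → nocheasoos.
Apply vowel harmony: nocheasoos → nocheesees.
Nasal assimilation: no change.
So the correct form is nocheesees, option (A).
(B) nocheesele is wrong: it uses passive instead of active for voice.
(C) nocheekees is wrong: it uses 1st person instead of 2nd person for person.
(D) nocheasoos is wrong: it fails to apply the sound rule(s).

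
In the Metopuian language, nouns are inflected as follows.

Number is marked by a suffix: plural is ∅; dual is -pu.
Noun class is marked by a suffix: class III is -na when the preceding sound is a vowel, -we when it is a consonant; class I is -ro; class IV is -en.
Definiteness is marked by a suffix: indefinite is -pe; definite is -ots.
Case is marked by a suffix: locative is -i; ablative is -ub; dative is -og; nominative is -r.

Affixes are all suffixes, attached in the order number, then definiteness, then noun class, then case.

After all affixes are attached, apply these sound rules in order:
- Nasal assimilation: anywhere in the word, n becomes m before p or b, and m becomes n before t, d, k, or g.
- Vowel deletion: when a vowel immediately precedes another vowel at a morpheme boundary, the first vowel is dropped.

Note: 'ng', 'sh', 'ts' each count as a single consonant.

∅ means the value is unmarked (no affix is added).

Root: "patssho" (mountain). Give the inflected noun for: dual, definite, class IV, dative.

patsshopotsenog

Attach number dual -pu → patsshopu.
Attach definiteness definite -ots → patsshopuots.
Attach noun class class IV -en → patsshopuotsen.
Attach case dative -og → patsshopuotsenog.
Nasal assimilation: no change.
Apply vowel deletion: patsshopuotsenog → patsshopotsenog.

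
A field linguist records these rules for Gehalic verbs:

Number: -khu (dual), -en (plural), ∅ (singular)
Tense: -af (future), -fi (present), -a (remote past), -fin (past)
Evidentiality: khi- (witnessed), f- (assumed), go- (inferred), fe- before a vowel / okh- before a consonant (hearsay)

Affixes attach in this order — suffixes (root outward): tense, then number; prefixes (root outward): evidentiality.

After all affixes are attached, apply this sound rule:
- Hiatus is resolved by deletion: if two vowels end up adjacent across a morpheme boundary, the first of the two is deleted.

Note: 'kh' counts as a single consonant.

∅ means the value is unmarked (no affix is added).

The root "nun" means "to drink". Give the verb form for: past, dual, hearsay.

Attach tense past -fin → nunfin.
Attach evidentiality hearsay okh- (before consonant 'n') → okhnunfin.
Attach number dual -khu → okhnunfinkhu.
Vowel deletion: no change.

okhnunfinkhu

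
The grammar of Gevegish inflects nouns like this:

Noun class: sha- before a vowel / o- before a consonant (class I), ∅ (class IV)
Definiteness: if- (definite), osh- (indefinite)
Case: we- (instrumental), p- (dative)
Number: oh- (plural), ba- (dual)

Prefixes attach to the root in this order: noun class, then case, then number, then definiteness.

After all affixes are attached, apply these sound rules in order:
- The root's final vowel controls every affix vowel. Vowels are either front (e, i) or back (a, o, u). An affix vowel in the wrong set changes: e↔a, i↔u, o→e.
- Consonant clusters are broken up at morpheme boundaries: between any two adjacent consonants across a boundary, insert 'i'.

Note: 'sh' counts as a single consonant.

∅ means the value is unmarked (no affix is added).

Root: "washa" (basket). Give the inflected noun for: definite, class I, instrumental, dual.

ufibawaowasha

Attach noun class class I o- (before consonant 'w') → owasha.
Attach case instrumental we- → weowasha.
Attach number dual ba- → baweowasha.
Attach definiteness definite if- → ifbaweowasha.
Apply vowel harmony: ifbaweowasha → ufbawaowasha.
Apply epenthesis: ufbawaowasha → ufibawaowasha.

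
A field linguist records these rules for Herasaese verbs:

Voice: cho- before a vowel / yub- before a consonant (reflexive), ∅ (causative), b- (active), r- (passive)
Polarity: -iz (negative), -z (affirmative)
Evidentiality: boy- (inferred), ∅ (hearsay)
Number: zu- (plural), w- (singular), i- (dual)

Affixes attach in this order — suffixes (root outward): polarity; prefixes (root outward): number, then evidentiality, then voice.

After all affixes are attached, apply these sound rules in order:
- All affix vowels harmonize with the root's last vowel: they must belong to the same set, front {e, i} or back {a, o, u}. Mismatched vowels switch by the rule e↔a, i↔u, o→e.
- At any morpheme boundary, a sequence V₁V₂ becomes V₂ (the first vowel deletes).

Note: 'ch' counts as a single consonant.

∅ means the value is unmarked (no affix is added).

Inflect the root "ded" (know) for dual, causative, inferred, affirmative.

beyidedz

Attach number dual i- → ided.
Attach polarity affirmative -z → idedz.
Attach evidentiality inferred boy- → boyidedz.
voice = causative: zero marking, form stays boyidedz.
Apply vowel harmony: boyidedz → beyidedz.
Vowel deletion: no change.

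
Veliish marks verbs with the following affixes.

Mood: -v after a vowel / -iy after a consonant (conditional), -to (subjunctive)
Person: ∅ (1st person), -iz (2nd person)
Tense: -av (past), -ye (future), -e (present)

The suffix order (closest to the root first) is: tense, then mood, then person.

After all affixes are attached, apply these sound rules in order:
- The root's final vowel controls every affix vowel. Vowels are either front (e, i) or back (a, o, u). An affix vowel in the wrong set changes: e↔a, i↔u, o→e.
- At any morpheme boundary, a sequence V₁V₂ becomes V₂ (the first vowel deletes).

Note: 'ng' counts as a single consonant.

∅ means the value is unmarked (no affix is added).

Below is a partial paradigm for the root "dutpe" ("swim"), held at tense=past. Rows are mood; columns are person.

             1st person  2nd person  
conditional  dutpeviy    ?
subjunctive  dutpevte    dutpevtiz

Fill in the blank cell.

Attach tense past -av → dutpeav.
Attach mood conditional -iy (after consonant 'v') → dutpeaviy.
Attach person 2nd person -iz → dutpeaviyiz.
Apply vowel harmony: dutpeaviyiz → dutpeeviyiz.
Apply vowel deletion: dutpeeviyiz → dutpeviyiz.

dutpeviyiz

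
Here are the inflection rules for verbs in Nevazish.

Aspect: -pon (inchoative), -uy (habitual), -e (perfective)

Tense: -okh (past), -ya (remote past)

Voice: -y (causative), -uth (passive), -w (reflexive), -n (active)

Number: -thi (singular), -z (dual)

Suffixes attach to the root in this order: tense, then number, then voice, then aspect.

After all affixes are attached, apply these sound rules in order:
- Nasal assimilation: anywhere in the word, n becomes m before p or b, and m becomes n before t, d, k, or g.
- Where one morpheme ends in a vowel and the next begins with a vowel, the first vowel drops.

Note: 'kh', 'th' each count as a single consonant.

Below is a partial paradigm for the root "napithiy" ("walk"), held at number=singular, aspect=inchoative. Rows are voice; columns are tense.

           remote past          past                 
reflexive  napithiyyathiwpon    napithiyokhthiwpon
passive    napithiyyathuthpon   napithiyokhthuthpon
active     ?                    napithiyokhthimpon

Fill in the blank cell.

Attach tense remote past -ya → napithiyya.
Attach number singular -thi → napithiyyathi.
Attach voice active -n → napithiyyathin.
Attach aspect inchoative -pon → napithiyyathinpon.
Apply nasal assimilation: napithiyyathinpon → napithiyyathimpon.
Vowel deletion: no change.

napithiyyathimpon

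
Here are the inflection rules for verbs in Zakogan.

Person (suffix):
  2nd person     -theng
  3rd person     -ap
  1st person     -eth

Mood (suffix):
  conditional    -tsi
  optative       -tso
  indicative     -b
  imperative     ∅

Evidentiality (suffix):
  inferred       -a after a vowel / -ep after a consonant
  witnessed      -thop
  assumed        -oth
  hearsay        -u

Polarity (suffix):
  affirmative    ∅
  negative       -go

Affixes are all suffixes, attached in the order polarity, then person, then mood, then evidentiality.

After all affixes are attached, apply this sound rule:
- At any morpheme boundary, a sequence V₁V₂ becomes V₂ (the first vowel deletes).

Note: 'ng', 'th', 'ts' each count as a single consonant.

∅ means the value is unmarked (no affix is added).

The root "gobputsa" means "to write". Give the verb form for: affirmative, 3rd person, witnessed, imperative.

gobputsapthop

polarity = affirmative: zero marking, form stays gobputsa.
Attach person 3rd person -ap → gobputsaap.
mood = imperative: zero marking, form stays gobputsaap.
Attach evidentiality witnessed -thop → gobputsaapthop.
Apply vowel deletion: gobputsaapthop → gobputsapthop.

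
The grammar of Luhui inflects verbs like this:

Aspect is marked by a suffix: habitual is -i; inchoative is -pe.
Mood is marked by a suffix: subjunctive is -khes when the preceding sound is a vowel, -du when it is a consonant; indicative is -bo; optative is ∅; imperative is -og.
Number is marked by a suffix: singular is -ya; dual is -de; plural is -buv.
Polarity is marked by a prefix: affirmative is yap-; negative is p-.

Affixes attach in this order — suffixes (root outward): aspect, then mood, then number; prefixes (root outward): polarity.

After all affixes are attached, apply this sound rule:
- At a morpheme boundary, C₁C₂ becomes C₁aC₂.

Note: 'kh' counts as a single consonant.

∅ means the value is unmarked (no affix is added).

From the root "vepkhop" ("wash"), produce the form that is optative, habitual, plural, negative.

pavepkhopibuv

Attach polarity negative p- → pvepkhop.
Attach aspect habitual -i → pvepkhopi.
mood = optative: zero marking, form stays pvepkhopi.
Attach number plural -buv → pvepkhopibuv.
Apply epenthesis: pvepkhopibuv → pavepkhopibuv.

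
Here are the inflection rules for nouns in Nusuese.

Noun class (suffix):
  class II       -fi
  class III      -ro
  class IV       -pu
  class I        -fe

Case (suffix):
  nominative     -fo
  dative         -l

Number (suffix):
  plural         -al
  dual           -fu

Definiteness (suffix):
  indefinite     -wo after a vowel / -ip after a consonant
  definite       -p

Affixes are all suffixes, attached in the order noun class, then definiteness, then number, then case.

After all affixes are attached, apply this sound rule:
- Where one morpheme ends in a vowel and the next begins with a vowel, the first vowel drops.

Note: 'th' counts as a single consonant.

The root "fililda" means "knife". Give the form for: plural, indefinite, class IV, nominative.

filildapuwalfo

Attach noun class class IV -pu → filildapu.
Attach definiteness indefinite -wo (after vowel 'u') → filildapuwo.
Attach number plural -al → filildapuwoal.
Attach case nominative -fo → filildapuwoalfo.
Apply vowel deletion: filildapuwoalfo → filildapuwalfo.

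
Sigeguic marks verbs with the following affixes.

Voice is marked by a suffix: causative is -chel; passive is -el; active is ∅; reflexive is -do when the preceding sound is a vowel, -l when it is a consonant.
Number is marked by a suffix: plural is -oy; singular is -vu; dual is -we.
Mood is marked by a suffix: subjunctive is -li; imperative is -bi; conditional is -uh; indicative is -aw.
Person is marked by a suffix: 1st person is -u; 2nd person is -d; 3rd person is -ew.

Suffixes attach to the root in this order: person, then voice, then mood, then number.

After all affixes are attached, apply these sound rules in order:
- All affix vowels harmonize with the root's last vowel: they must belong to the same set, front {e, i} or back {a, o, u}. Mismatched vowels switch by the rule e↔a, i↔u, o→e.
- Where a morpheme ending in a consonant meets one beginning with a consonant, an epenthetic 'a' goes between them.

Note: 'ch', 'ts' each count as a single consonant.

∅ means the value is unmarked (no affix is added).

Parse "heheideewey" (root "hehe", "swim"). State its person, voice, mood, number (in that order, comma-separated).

1st person, reflexive, indicative, plural

Segment: hehe-u-do-aw-oy.
person: -u → 1st person.
voice: -do/l → reflexive.
mood: -aw → indicative.
number: -oy → plural.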